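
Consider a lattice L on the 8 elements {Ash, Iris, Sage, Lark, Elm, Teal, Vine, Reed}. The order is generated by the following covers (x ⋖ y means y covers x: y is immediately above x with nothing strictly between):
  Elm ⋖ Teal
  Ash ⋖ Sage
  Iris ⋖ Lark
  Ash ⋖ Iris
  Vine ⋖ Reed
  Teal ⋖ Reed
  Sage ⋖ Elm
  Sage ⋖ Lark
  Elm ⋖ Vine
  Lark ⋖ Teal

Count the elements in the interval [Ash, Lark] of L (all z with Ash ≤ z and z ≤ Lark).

The interval [Ash, Lark] = {Ash, Iris, Lark, Sage}, which has 4 elements.

4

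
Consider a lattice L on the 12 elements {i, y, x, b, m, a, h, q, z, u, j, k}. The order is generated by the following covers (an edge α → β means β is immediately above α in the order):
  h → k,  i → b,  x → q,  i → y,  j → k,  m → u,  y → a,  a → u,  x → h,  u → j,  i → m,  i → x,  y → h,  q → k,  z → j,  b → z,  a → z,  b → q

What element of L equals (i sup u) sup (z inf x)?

u

i ∨ u = u
z ∧ x = i
u ∨ i = u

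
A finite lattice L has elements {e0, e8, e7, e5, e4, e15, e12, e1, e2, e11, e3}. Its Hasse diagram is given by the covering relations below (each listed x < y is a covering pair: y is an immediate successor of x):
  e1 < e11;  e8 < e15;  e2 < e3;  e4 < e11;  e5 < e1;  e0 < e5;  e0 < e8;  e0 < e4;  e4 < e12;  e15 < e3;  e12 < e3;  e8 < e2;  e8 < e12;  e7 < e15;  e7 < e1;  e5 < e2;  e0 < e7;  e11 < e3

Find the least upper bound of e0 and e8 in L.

Common upper bounds of {e0, e8}: e12, e15, e2, e3, e8.
The least among these is e8.

e8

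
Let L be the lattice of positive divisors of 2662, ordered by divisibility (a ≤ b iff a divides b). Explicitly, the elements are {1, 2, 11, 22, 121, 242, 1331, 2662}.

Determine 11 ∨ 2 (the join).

Common upper bounds of {11, 2}: 22, 242, 2662.
The least among these is 22.

22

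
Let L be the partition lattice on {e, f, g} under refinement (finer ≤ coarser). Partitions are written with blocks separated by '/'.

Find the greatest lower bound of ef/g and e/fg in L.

The meet (common refinement) of ef/g and e/fg intersects blocks pairwise, giving e/f/g.

e/f/g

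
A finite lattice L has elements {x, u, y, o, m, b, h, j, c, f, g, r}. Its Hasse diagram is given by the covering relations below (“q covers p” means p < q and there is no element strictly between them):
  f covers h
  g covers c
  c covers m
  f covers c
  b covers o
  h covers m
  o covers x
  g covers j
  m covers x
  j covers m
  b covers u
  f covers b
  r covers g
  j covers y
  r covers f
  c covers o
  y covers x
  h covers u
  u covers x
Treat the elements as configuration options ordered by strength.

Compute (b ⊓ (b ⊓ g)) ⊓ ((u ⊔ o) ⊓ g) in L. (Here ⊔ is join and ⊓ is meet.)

b ∧ g = o
b ∧ o = o
u ∨ o = b
b ∧ g = o
o ∧ o = o

o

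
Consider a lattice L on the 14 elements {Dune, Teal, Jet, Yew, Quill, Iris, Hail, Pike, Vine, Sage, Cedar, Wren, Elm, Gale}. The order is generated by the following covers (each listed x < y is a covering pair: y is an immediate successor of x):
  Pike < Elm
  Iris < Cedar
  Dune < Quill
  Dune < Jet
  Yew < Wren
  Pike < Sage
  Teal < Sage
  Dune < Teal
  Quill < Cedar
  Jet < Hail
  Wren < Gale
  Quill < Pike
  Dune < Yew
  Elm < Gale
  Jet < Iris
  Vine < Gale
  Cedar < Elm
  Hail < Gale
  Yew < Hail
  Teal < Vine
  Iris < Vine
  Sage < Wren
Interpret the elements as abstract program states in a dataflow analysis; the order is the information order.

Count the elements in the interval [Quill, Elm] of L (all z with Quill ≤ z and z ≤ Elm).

The interval [Quill, Elm] = {Cedar, Elm, Pike, Quill}, which has 4 elements.

4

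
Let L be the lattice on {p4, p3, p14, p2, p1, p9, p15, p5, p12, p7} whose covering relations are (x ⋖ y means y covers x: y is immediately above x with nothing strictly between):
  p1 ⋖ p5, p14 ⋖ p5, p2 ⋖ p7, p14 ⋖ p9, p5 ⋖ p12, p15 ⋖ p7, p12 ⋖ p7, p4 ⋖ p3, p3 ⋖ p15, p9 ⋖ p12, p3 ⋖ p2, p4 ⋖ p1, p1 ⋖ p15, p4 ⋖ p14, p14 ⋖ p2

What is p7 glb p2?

p2

Common lower bounds of {p7, p2}: p14, p2, p3, p4.
The greatest among these is p2.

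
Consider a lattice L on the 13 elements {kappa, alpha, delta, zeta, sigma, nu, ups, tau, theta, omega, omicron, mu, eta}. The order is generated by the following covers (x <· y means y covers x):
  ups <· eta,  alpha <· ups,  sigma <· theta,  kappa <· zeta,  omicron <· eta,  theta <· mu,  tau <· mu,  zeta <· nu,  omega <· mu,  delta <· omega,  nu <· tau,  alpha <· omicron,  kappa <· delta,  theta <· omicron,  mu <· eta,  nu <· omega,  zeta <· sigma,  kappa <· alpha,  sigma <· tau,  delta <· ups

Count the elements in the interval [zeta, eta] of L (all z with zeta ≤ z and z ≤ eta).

9

The interval [zeta, eta] = {eta, mu, nu, omega, omicron, sigma, tau, theta, zeta}, which has 9 elements.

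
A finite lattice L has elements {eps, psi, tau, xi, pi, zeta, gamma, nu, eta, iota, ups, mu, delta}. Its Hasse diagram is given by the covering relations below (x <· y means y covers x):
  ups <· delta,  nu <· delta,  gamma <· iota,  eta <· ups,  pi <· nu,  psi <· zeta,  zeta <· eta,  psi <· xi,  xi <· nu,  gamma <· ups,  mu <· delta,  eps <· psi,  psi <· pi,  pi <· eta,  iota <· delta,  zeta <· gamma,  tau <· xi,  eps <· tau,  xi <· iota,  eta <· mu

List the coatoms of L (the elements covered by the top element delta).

The coatoms are exactly the elements covered by delta: iota, mu, nu, ups.

iota, mu, nu, ups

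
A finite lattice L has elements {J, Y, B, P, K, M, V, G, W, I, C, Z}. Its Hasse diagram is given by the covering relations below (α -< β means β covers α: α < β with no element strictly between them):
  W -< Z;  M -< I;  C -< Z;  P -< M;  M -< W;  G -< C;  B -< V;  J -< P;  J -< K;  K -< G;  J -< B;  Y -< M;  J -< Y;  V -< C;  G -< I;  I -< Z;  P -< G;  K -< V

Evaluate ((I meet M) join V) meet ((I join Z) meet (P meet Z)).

P

I ∧ M = M
M ∨ V = Z
I ∨ Z = Z
P ∧ Z = P
Z ∧ P = P
Z ∧ P = P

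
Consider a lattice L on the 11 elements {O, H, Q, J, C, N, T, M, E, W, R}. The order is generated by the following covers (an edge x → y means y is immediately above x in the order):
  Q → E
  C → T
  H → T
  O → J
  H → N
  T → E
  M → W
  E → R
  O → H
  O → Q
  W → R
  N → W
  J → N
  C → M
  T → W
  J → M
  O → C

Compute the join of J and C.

Common upper bounds of {J, C}: M, R, W.
The least among these is M.

M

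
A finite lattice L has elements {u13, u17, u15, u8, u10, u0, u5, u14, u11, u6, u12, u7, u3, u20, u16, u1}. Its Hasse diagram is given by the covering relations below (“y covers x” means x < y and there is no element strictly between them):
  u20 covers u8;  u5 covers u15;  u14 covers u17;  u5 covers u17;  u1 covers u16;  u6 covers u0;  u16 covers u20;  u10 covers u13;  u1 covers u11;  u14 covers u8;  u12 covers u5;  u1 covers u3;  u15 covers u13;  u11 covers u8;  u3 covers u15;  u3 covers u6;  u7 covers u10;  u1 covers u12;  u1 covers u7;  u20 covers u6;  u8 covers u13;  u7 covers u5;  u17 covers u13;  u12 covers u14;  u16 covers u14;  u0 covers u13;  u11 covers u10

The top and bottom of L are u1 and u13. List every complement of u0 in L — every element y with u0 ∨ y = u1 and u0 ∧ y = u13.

u10, u11, u12, u5, u7

Need y with u0 ∨ y = u1 and u0 ∧ y = u13.
Checking each element gives: u10, u11, u12, u5, u7.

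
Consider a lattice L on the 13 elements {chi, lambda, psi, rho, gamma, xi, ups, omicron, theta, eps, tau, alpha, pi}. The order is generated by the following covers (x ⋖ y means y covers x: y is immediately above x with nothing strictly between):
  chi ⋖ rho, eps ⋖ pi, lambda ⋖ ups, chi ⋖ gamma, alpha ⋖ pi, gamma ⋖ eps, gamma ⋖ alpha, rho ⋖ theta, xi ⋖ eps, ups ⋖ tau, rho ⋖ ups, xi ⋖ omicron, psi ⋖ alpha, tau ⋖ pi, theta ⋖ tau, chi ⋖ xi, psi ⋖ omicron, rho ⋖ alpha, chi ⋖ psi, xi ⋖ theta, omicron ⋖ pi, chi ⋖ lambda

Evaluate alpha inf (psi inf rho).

chi

psi ∧ rho = chi
alpha ∧ chi = chi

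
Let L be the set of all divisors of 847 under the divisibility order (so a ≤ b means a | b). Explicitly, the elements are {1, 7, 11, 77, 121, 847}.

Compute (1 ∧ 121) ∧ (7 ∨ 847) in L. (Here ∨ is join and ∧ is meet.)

1

1 ∧ 121 = 1
7 ∨ 847 = 847
1 ∧ 847 = 1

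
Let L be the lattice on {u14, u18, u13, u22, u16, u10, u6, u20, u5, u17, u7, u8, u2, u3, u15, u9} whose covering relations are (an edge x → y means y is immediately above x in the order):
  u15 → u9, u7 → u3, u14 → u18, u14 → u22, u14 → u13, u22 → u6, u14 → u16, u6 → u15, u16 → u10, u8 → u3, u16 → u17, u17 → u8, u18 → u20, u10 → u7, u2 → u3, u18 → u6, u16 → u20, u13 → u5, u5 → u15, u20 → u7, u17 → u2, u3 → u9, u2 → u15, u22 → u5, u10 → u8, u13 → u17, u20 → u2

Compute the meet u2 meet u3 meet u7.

u20

Common lower bounds of {u2, u3, u7}: u14, u16, u18, u20.
The greatest among these is u20.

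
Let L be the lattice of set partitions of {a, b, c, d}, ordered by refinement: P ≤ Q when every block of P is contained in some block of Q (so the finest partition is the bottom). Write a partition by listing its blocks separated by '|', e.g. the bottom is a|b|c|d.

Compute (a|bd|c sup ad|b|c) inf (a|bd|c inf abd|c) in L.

a|bd|c ∨ ad|b|c = abd|c
a|bd|c ∧ abd|c = a|bd|c
abd|c ∧ a|bd|c = a|bd|c

a|bd|c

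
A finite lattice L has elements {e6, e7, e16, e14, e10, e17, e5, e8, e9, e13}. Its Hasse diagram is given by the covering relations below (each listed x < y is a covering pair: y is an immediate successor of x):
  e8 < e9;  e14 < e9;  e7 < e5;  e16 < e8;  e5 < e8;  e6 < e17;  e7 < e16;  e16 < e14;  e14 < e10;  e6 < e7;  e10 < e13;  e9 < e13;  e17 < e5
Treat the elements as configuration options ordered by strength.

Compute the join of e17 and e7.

Common upper bounds of {e17, e7}: e13, e5, e8, e9.
The least among these is e5.

e5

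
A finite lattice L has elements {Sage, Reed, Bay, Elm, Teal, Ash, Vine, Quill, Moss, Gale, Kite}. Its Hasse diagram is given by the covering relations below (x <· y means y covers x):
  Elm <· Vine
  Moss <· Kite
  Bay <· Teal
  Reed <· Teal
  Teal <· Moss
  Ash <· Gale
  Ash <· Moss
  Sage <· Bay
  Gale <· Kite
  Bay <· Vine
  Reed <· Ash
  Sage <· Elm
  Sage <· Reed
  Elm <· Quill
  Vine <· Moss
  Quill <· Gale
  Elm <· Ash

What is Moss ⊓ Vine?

Vine

Common lower bounds of {Moss, Vine}: Bay, Elm, Sage, Vine.
The greatest among these is Vine.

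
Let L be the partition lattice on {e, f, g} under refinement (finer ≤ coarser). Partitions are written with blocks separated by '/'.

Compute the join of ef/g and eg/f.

The join of ef/g and eg/f merges any blocks that overlap across the partitions, giving efg.

efg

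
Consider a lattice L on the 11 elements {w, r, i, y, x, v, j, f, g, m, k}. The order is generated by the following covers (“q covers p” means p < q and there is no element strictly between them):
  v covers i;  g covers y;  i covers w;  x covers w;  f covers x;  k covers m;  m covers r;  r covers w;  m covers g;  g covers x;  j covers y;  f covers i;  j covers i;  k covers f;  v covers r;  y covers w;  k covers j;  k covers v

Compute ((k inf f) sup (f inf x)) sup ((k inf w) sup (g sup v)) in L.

k ∧ f = f
f ∧ x = x
f ∨ x = f
k ∧ w = w
g ∨ v = k
w ∨ k = k
f ∨ k = k

k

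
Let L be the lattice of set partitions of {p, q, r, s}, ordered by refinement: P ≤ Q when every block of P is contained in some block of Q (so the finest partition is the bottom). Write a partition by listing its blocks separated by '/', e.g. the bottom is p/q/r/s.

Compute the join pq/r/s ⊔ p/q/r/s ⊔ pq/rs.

Common upper bounds of {pq/r/s, p/q/r/s, pq/rs}: pq/rs, pqrs.
The least among these is pq/rs.

pq/rs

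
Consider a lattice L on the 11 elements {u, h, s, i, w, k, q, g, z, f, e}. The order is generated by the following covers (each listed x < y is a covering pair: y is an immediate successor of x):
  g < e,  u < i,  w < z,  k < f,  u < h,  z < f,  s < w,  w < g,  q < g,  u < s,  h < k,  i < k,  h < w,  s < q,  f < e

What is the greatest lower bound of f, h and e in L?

h

Common lower bounds of {f, h, e}: h, u.
The greatest among these is h.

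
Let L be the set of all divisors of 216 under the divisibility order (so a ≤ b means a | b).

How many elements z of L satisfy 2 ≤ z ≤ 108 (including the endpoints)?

The interval [2, 108] = {108, 12, 18, 2, 36, 4, 54, 6}, which has 8 elements.

8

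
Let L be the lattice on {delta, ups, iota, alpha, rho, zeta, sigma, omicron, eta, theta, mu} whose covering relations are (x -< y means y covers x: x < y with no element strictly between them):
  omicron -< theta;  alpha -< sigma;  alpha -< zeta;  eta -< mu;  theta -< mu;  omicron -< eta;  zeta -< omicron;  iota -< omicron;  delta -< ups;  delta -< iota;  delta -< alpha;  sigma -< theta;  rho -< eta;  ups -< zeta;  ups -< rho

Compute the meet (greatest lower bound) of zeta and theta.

zeta

Common lower bounds of {zeta, theta}: alpha, delta, ups, zeta.
The greatest among these is zeta.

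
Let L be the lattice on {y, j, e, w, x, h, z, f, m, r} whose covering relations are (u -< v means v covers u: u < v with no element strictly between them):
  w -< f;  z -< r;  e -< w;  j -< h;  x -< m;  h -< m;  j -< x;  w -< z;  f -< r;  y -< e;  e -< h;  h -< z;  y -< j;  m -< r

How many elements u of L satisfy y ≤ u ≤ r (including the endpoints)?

10

The interval [y, r] = {e, f, h, j, m, r, w, x, y, z}, which has 10 elements.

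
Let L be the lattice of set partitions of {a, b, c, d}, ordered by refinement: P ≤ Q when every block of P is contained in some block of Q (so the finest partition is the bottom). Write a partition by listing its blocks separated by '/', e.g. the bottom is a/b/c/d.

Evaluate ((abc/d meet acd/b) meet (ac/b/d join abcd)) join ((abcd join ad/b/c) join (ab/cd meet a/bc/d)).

abcd

abc/d ∧ acd/b = ac/b/d
ac/b/d ∨ abcd = abcd
ac/b/d ∧ abcd = ac/b/d
abcd ∨ ad/b/c = abcd
ab/cd ∧ a/bc/d = a/b/c/d
abcd ∨ a/b/c/d = abcd
ac/b/d ∨ abcd = abcd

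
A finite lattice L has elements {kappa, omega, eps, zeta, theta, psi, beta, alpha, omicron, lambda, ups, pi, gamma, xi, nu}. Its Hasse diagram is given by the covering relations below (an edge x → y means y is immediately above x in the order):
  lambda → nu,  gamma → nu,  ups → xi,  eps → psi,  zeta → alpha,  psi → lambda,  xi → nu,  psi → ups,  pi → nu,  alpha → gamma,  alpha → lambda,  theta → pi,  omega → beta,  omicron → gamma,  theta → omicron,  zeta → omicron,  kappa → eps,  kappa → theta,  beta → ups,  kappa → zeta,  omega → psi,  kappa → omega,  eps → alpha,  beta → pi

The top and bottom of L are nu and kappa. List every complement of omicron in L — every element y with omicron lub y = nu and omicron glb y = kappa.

Need y with omicron ∨ y = nu and omicron ∧ y = kappa.
Checking each element gives: beta, omega, psi, ups, xi.

beta, omega, psi, ups, xi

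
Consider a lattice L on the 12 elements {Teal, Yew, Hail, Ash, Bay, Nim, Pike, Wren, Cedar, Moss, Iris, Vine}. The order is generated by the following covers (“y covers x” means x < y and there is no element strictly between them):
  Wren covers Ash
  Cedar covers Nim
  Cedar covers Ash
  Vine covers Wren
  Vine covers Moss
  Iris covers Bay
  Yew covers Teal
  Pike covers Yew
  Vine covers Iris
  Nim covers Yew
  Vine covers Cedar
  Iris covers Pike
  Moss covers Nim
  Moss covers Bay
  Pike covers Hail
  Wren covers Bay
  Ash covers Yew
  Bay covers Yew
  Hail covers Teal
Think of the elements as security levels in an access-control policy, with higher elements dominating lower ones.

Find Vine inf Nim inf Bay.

Yew

Common lower bounds of {Vine, Nim, Bay}: Teal, Yew.
The greatest among these is Yew.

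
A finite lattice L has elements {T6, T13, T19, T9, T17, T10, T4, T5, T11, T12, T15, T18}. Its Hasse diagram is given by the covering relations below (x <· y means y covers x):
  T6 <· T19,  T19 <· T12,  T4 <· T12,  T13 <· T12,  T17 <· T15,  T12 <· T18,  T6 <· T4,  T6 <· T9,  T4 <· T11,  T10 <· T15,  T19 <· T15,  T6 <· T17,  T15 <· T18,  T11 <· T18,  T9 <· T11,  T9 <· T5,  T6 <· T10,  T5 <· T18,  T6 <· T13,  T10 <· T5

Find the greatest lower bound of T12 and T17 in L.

Common lower bounds of {T12, T17}: T6.
The greatest among these is T6.

T6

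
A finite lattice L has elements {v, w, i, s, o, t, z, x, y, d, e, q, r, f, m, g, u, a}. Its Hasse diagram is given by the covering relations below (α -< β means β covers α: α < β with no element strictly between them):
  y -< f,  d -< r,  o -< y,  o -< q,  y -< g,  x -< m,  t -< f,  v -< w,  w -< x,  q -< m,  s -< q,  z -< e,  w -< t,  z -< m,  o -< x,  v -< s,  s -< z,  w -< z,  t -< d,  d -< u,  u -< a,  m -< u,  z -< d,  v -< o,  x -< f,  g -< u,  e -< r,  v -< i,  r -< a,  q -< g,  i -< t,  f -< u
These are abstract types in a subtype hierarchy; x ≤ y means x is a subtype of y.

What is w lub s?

Common upper bounds of {w, s}: a, d, e, m, r, u, z.
The least among these is z.

z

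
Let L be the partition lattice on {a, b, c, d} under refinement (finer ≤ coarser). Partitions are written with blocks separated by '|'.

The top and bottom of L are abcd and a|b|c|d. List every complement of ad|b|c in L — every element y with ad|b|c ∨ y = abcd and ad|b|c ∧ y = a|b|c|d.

abc|d, ab|cd, ac|bd, a|bcd

Need y with ad|b|c ∨ y = abcd and ad|b|c ∧ y = a|b|c|d.
Checking each element gives: abc|d, ab|cd, ac|bd, a|bcd.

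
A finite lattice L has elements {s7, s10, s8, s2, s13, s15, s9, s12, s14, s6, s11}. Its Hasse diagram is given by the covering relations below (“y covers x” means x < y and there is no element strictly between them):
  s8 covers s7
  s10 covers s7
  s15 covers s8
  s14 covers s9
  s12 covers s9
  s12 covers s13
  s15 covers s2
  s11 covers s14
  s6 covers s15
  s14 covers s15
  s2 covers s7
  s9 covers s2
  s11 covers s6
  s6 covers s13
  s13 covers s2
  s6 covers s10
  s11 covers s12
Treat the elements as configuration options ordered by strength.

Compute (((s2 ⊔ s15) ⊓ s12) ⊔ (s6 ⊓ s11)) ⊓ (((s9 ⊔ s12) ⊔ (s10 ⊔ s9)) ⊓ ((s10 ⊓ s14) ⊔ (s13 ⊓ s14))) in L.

s2 ∨ s15 = s15
s15 ∧ s12 = s2
s6 ∧ s11 = s6
s2 ∨ s6 = s6
s9 ∨ s12 = s12
s10 ∨ s9 = s11
s12 ∨ s11 = s11
s10 ∧ s14 = s7
s13 ∧ s14 = s2
s7 ∨ s2 = s2
s11 ∧ s2 = s2
s6 ∧ s2 = s2

s2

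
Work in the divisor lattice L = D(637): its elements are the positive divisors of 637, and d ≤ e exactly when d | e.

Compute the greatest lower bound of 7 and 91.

In the divisibility order, the meet is the greatest common divisor: gcd(7, 91) = 7.

7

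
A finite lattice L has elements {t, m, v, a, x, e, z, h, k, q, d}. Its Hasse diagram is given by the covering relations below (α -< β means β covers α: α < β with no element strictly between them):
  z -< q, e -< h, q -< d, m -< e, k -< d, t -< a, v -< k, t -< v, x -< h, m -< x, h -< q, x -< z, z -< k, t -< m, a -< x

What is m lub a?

Common upper bounds of {m, a}: d, h, k, q, x, z.
The least among these is x.

x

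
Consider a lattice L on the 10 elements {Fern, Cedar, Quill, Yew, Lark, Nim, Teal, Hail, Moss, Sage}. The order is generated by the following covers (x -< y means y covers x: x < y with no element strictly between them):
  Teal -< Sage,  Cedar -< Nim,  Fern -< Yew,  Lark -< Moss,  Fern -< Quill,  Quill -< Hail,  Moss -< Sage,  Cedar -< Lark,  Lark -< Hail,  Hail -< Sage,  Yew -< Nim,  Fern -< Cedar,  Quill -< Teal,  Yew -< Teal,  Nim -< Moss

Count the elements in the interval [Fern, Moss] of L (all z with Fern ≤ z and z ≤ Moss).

6

The interval [Fern, Moss] = {Cedar, Fern, Lark, Moss, Nim, Yew}, which has 6 elements.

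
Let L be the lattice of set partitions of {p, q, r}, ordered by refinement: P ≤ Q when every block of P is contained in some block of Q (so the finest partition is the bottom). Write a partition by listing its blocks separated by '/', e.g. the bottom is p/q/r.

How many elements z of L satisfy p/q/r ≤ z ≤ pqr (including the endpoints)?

5

The interval [p/q/r, pqr] = {p/q/r, p/qr, pq/r, pqr, pr/q}, which has 5 elements.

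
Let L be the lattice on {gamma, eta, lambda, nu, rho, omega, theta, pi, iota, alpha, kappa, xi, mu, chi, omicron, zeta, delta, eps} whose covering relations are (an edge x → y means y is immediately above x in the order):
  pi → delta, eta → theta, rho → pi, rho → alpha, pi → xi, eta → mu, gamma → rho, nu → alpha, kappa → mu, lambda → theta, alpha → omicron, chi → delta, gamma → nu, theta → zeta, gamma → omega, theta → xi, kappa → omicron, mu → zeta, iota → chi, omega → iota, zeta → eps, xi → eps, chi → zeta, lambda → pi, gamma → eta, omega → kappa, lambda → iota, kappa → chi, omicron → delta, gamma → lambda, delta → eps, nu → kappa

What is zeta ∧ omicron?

Common lower bounds of {zeta, omicron}: gamma, kappa, nu, omega.
The greatest among these is kappa.

kappa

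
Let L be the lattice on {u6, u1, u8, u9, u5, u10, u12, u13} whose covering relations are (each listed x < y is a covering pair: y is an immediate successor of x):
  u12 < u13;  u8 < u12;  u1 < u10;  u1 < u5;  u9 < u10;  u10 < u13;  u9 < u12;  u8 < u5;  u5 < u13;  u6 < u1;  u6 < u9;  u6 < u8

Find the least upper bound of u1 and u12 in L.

Common upper bounds of {u1, u12}: u13.
The least among these is u13.

u13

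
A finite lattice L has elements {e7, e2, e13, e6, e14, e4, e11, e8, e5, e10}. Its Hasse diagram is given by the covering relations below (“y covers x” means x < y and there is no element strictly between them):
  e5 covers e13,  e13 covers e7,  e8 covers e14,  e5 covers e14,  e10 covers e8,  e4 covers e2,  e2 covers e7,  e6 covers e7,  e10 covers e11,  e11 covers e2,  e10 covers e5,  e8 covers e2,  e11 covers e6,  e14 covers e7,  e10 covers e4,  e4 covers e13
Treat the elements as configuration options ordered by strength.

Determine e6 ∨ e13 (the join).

e10

Common upper bounds of {e6, e13}: e10.
The least among these is e10.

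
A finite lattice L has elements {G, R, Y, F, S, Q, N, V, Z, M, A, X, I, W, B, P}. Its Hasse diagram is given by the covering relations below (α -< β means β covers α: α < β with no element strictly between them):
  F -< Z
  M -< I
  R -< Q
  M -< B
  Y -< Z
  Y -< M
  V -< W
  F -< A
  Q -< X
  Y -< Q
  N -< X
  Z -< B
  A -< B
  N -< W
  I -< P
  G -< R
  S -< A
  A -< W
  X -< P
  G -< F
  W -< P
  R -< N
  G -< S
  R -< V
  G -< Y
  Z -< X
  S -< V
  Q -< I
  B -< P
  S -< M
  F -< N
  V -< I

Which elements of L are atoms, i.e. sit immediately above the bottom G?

F, R, S, Y

The atoms are exactly the elements that cover G: F, R, S, Y.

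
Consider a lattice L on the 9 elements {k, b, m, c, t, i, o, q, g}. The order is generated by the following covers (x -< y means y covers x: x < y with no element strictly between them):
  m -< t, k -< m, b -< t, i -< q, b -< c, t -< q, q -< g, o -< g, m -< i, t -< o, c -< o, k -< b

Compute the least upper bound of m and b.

t

Common upper bounds of {m, b}: g, o, q, t.
The least among these is t.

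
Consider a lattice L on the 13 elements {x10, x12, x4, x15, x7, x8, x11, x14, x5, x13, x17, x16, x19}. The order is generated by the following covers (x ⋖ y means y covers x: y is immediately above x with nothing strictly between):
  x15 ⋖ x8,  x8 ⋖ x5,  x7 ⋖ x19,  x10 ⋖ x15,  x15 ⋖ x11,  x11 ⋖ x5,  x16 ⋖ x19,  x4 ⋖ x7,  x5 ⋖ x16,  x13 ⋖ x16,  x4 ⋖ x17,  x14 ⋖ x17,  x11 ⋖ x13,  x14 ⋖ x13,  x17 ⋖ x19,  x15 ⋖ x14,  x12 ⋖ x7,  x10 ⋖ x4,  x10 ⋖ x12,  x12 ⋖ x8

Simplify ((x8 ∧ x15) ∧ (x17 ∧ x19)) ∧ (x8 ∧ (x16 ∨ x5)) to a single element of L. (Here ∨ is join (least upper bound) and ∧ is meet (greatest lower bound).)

x15

x8 ∧ x15 = x15
x17 ∧ x19 = x17
x15 ∧ x17 = x15
x16 ∨ x5 = x16
x8 ∧ x16 = x8
x15 ∧ x8 = x15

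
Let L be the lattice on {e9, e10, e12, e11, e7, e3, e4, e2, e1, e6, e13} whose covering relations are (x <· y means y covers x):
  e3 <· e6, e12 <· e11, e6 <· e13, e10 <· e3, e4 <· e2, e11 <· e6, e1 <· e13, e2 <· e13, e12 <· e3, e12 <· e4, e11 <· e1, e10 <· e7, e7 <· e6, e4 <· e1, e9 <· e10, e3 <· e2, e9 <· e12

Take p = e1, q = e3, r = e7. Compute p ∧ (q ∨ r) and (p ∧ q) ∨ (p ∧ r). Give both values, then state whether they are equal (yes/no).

q ∨ r = e6, so p ∧ (q ∨ r) = e1 ∧ e6 = e11.
p ∧ q = e12 and p ∧ r = e9, so (p ∧ q) ∨ (p ∧ r) = e12 ∨ e9 = e12.
Equal: no.

e11; e12; no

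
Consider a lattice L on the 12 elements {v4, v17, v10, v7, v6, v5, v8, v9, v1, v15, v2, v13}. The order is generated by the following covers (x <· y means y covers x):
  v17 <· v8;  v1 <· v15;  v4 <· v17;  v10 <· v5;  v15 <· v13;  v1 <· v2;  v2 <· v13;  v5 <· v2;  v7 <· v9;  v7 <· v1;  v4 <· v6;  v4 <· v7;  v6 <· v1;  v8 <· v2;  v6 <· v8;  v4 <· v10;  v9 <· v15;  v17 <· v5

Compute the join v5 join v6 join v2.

Common upper bounds of {v5, v6, v2}: v13, v2.
The least among these is v2.

v2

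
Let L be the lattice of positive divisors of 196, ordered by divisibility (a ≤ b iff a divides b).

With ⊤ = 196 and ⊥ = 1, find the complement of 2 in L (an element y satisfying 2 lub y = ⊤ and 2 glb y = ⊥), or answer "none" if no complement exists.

For every candidate y, either 2 ∨ y ≠ 196 or 2 ∧ y ≠ 1; no complement exists.

none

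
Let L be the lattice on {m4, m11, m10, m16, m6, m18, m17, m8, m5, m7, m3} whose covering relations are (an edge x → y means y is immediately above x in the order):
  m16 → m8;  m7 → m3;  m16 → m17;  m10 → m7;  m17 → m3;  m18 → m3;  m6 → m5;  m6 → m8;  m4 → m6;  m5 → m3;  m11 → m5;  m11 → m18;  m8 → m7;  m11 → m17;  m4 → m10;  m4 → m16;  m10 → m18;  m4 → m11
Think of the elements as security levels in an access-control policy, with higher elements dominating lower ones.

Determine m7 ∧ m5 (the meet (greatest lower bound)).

Common lower bounds of {m7, m5}: m4, m6.
The greatest among these is m6.

m6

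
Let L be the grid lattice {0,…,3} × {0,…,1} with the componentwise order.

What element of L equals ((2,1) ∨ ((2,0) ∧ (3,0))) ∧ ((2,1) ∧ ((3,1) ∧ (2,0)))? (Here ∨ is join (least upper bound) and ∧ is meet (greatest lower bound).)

(2,0) ∧ (3,0) = (2,0)
(2,1) ∨ (2,0) = (2,1)
(3,1) ∧ (2,0) = (2,0)
(2,1) ∧ (2,0) = (2,0)
(2,1) ∧ (2,0) = (2,0)

(2,0)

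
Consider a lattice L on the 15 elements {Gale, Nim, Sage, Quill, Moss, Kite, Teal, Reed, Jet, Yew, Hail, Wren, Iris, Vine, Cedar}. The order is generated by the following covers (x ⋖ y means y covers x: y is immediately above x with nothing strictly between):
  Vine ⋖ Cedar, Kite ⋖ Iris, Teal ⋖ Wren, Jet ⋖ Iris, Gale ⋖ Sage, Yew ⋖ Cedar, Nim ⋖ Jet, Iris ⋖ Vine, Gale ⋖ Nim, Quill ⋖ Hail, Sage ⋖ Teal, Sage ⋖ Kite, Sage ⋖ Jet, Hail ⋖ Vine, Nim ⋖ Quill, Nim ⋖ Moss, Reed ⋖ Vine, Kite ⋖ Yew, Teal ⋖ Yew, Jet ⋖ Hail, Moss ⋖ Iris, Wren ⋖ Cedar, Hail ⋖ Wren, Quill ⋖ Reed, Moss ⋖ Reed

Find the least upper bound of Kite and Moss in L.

Common upper bounds of {Kite, Moss}: Cedar, Iris, Vine.
The least among these is Iris.

Iris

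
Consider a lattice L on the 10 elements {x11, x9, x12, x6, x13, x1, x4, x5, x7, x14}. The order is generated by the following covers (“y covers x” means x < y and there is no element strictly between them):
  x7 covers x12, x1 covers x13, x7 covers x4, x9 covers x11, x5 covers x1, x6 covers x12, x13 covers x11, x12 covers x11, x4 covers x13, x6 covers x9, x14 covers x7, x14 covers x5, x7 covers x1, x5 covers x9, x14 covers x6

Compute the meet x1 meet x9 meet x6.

Common lower bounds of {x1, x9, x6}: x11.
The greatest among these is x11.

x11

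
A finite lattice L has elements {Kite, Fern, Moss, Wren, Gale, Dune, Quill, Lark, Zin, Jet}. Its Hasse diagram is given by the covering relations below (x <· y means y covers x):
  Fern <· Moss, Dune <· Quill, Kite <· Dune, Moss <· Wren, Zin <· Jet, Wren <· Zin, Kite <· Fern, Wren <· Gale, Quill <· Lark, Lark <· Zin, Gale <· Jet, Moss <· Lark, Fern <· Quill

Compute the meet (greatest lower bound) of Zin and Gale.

Common lower bounds of {Zin, Gale}: Fern, Kite, Moss, Wren.
The greatest among these is Wren.

Wren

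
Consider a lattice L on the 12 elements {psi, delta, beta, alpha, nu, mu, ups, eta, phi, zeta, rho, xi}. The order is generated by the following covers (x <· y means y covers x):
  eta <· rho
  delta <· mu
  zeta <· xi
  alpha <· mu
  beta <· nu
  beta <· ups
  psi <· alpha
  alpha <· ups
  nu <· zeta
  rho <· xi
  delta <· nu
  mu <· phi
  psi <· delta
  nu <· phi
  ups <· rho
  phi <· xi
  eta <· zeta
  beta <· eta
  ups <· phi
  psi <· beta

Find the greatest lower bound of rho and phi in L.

ups

Common lower bounds of {rho, phi}: alpha, beta, psi, ups.
The greatest among these is ups.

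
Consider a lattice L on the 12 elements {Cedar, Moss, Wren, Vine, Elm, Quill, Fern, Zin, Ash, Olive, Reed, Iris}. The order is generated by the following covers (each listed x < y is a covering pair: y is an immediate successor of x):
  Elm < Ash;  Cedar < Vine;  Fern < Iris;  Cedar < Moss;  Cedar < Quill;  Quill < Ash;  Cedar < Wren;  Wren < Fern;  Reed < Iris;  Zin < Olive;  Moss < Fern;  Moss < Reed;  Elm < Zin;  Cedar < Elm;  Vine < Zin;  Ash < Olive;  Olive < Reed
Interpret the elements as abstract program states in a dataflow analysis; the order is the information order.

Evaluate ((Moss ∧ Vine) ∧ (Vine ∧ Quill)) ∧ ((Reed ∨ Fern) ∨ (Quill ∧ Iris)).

Moss ∧ Vine = Cedar
Vine ∧ Quill = Cedar
Cedar ∧ Cedar = Cedar
Reed ∨ Fern = Iris
Quill ∧ Iris = Quill
Iris ∨ Quill = Iris
Cedar ∧ Iris = Cedar

Cedar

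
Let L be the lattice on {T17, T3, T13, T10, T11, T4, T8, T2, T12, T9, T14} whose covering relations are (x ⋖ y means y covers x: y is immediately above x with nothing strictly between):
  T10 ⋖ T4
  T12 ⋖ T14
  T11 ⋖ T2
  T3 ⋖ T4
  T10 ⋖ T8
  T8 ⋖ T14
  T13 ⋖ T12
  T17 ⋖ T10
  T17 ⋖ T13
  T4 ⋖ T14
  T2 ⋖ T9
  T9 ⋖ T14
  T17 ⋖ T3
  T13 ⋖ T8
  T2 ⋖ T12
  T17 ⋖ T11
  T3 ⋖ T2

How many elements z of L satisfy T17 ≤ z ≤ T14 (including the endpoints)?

The interval [T17, T14] = {T10, T11, T12, T13, T14, T17, T2, T3, T4, T8, T9}, which has 11 elements.

11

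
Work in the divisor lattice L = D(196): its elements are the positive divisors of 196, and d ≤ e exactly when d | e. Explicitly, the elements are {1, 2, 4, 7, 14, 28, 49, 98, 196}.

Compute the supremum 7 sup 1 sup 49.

Common upper bounds of {7, 1, 49}: 196, 49, 98.
The least among these is 49.

49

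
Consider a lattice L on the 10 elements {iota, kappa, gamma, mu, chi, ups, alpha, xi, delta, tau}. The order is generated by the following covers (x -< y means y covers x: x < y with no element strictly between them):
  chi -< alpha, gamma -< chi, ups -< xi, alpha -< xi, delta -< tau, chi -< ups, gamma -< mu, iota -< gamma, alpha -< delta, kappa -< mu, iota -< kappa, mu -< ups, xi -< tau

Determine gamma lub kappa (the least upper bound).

mu

Common upper bounds of {gamma, kappa}: mu, tau, ups, xi.
The least among these is mu.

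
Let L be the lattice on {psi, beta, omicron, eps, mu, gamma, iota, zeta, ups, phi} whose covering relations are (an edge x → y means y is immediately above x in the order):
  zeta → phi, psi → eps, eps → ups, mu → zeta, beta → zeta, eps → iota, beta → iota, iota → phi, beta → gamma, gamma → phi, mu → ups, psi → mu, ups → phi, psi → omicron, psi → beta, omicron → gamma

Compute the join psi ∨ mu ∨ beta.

zeta

Common upper bounds of {psi, mu, beta}: phi, zeta.
The least among these is zeta.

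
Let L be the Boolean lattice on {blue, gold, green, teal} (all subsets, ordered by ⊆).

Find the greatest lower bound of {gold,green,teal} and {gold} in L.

Common lower bounds of {{gold,green,teal}, {gold}}: {gold}, {}.
The greatest among these is {gold}.

{gold}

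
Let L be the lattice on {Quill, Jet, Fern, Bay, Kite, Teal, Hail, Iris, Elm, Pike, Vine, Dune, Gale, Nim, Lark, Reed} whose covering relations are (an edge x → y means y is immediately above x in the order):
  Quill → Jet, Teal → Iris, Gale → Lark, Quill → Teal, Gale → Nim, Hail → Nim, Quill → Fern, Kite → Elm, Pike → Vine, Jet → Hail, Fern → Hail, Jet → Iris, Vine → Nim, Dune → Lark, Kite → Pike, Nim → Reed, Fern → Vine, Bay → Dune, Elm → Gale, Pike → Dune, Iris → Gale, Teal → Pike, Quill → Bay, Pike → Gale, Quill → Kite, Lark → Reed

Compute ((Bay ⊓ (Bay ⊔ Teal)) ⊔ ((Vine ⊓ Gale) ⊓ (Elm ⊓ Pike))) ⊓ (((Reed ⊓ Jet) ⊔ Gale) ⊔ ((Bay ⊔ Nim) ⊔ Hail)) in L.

Bay ∨ Teal = Dune
Bay ∧ Dune = Bay
Vine ∧ Gale = Pike
Elm ∧ Pike = Kite
Pike ∧ Kite = Kite
Bay ∨ Kite = Dune
Reed ∧ Jet = Jet
Jet ∨ Gale = Gale
Bay ∨ Nim = Reed
Reed ∨ Hail = Reed
Gale ∨ Reed = Reed
Dune ∧ Reed = Dune

Dune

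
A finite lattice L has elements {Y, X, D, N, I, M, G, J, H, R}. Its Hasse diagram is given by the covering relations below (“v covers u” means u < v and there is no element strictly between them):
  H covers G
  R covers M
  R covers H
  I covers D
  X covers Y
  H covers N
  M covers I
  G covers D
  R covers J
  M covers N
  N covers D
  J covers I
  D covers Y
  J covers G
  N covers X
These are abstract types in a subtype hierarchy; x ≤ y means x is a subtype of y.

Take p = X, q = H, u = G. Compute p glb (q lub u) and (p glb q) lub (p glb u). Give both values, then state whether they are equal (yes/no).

X; X; yes

q lub u = H, so p glb (q lub u) = X glb H = X.
p glb q = X and p glb u = Y, so (p glb q) lub (p glb u) = X lub Y = X.
Equal: yes.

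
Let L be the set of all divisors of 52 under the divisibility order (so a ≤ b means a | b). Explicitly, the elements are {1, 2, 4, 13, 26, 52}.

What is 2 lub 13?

In the divisibility order, the join is the least common multiple: lcm(2, 13) = 26.

26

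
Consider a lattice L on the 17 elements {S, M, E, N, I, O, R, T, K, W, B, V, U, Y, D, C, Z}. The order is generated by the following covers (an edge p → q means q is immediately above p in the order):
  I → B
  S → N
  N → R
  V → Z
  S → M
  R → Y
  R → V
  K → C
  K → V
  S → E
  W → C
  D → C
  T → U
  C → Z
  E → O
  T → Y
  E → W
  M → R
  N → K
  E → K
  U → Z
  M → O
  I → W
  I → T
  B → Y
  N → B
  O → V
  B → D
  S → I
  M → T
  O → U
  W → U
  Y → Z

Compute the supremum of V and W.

Z

Common upper bounds of {V, W}: Z.
The least among these is Z.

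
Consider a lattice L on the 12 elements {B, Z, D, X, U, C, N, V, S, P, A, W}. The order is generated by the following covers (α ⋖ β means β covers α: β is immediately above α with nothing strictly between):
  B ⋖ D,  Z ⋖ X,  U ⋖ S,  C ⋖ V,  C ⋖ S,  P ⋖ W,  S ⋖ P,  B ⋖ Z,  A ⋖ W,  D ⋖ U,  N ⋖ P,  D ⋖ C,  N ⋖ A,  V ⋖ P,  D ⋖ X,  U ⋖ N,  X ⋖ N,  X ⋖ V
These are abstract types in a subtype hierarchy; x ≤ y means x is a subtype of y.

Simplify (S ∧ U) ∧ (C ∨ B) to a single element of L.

S ∧ U = U
C ∨ B = C
U ∧ C = D

D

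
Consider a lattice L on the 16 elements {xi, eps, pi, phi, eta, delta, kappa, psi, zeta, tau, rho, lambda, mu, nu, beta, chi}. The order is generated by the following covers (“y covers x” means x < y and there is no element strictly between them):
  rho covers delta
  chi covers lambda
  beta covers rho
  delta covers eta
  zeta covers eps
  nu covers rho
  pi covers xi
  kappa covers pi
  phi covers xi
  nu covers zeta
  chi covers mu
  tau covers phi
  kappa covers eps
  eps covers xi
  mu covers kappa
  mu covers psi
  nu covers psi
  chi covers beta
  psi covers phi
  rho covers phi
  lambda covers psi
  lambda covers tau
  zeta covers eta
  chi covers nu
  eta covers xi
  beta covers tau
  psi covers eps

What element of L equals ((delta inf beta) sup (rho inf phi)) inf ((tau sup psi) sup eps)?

delta ∧ beta = delta
rho ∧ phi = phi
delta ∨ phi = rho
tau ∨ psi = lambda
lambda ∨ eps = lambda
rho ∧ lambda = phi

phi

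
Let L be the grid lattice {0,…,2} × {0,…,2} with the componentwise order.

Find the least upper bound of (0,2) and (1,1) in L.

(1,2)

Common upper bounds of {(0,2), (1,1)}: (1,2), (2,2).
The least among these is (1,2).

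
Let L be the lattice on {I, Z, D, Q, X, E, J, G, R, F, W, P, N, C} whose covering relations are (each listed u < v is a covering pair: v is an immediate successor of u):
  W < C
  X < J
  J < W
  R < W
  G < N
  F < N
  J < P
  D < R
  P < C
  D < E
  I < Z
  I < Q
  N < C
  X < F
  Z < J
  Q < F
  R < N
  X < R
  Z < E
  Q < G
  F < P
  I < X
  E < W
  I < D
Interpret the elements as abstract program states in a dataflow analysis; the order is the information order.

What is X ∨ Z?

Common upper bounds of {X, Z}: C, J, P, W.
The least among these is J.

J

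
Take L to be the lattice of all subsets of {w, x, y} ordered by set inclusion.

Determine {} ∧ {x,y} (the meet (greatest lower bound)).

Under ⊆, meet is intersection: {} ∩ {x,y} = {}.

{}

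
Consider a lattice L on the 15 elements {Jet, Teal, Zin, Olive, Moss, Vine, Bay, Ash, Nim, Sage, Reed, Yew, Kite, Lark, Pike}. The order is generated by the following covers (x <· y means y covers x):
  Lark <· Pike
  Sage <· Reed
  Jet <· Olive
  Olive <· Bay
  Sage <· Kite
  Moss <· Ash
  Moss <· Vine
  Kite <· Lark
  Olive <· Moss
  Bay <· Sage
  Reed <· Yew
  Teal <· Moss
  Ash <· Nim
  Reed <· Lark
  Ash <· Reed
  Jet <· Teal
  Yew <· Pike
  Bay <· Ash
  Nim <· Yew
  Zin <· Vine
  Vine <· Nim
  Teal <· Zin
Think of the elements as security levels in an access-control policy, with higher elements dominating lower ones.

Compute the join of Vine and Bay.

Common upper bounds of {Vine, Bay}: Nim, Pike, Yew.
The least among these is Nim.

Nim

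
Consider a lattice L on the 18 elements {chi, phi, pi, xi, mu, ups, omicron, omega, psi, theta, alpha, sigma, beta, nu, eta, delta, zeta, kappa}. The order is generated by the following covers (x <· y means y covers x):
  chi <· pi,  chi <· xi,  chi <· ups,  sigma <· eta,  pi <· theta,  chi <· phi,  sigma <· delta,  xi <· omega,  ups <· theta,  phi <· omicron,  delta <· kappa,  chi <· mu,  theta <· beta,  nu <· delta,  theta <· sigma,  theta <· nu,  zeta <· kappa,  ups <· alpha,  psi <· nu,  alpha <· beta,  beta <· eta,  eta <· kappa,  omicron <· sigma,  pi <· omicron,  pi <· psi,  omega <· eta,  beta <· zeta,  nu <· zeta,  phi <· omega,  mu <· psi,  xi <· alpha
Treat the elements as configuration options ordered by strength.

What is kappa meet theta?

Common lower bounds of {kappa, theta}: chi, pi, theta, ups.
The greatest among these is theta.

theta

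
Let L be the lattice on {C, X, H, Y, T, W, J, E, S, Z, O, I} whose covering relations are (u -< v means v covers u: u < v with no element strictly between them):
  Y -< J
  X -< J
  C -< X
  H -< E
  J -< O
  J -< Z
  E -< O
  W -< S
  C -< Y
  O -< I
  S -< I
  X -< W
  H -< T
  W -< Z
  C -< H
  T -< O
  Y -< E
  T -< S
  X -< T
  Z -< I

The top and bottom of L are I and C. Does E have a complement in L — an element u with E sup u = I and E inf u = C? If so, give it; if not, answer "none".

Need u with E ∨ u = I and E ∧ u = C.
Checking each element gives: W.

W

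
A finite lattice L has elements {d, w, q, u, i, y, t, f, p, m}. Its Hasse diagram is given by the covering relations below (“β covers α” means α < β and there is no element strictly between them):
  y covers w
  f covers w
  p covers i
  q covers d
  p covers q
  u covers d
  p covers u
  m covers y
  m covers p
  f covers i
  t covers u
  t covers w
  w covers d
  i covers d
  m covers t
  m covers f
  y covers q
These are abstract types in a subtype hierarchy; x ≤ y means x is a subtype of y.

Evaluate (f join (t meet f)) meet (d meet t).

t ∧ f = w
f ∨ w = f
d ∧ t = d
f ∧ d = d

d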